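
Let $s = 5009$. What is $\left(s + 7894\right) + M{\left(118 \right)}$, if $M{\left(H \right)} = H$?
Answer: $13021$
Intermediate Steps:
$\left(s + 7894\right) + M{\left(118 \right)} = \left(5009 + 7894\right) + 118 = 12903 + 118 = 13021$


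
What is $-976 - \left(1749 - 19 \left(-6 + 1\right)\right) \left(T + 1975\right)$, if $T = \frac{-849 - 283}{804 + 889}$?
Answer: $- \frac{6165301660}{1693} \approx -3.6416 \cdot 10^{6}$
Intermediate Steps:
$T = - \frac{1132}{1693} \approx -0.66864$
$-976 - \left(1749 - 19 \left(-6 + 1\right)\right) \left(T + 1975\right) = -976 - \left(1749 - 19 \left(-6 + 1\right)\right) \left(- \frac{1132}{1693} + 1975\right) = -976 - \left(1749 - -95\right) \frac{3342543}{1693} = -976 - \left(1749 + 95\right) \frac{3342543}{1693} = -976 - 1844 \cdot \frac{3342543}{1693} = -976 - \frac{6163649292}{1693} = - \frac{6165301660}{1693}$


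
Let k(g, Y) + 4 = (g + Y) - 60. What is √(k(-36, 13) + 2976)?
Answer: 3*√321 ≈ 53.749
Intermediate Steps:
k(g, Y) = -64 + Y + g (k(g, Y) = -4 + ((g + Y) - 60) = -4 + ((Y + g) - 60) = -4 + (-60 + Y + g) = -64 + Y + g)
√(k(-36, 13) + 2976) = √((-64 + 13 - 36) + 2976) = √(-87 + 2976) = √2889 = 3*√321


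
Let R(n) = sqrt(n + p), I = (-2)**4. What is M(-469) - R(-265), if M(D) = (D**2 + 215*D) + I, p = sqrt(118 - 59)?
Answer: 119142 - sqrt(-265 + sqrt(59)) ≈ 1.1914e+5 - 16.041*I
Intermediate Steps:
p = sqrt(59) ≈ 7.6811
I = 16
R(n) = sqrt(n + sqrt(59))
M(D) = 16 + D**2 + 215*D (M(D) = (D**2 + 215*D) + 16 = 16 + D**2 + 215*D)
M(-469) - R(-265) = (16 + (-469)**2 + 215*(-469)) - sqrt(-265 + sqrt(59)) = (16 + 219961 - 100835) - sqrt(-265 + sqrt(59)) = 119142 - sqrt(-265 + sqrt(59))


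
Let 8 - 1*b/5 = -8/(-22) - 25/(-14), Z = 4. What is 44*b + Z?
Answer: 9038/7 ≈ 1291.1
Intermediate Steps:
b = 4505/154 (b = 40 - 5*(-8/(-22) - 25/(-14)) = 40 - 5*(-8*(-1/22) - 25*(-1/14)) = 40 - 5*(4/11 + 25/14) = 40 - 5*331/154 = 40 - 1655/154 = 4505/154 ≈ 29.253)
44*b + Z = 44*(4505/154) + 4 = 9010/7 + 4 = 9038/7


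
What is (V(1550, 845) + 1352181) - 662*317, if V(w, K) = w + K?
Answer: 1144722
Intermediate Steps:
V(w, K) = K + w
(V(1550, 845) + 1352181) - 662*317 = ((845 + 1550) + 1352181) - 662*317 = (2395 + 1352181) - 209854 = 1354576 - 209854 = 1144722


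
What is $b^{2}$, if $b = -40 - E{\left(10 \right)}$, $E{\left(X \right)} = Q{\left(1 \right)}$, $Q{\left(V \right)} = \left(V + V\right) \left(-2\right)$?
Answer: $1296$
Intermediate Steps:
$Q{\left(V \right)} = - 4 V$ ($Q{\left(V \right)} = 2 V \left(-2\right) = - 4 V$)
$E{\left(X \right)} = -4$ ($E{\left(X \right)} = \left(-4\right) 1 = -4$)
$b = -36$ ($b = -40 - -4 = -40 + 4 = -36$)
$b^{2} = \left(-36\right)^{2} = 1296$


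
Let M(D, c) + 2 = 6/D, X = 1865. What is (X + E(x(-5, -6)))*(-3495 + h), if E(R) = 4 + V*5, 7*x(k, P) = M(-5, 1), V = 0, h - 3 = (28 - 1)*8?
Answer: -6122844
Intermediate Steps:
h = 219 (h = 3 + (28 - 1)*8 = 3 + 27*8 = 3 + 216 = 219)
M(D, c) = -2 + 6/D
x(k, P) = -16/35 (x(k, P) = (-2 + 6/(-5))/7 = (-2 + 6*(-⅕))/7 = (-2 - 6/5)/7 = (⅐)*(-16/5) = -16/35)
E(R) = 4 (E(R) = 4 + 0*5 = 4 + 0 = 4)
(X + E(x(-5, -6)))*(-3495 + h) = (1865 + 4)*(-3495 + 219) = 1869*(-3276) = -6122844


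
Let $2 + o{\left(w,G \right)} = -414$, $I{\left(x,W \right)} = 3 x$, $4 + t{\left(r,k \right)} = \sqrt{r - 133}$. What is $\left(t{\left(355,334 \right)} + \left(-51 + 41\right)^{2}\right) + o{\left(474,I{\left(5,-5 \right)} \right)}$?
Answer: $-320 + \sqrt{222} \approx -305.1$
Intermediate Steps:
$t{\left(r,k \right)} = -4 + \sqrt{-133 + r}$ ($t{\left(r,k \right)} = -4 + \sqrt{r - 133} = -4 + \sqrt{-133 + r}$)
$o{\left(w,G \right)} = -416$ ($o{\left(w,G \right)} = -2 - 414 = -416$)
$\left(t{\left(355,334 \right)} + \left(-51 + 41\right)^{2}\right) + o{\left(474,I{\left(5,-5 \right)} \right)} = \left(\left(-4 + \sqrt{-133 + 355}\right) + \left(-51 + 41\right)^{2}\right) - 416 = \left(\left(-4 + \sqrt{222}\right) + \left(-10\right)^{2}\right) - 416 = \left(\left(-4 + \sqrt{222}\right) + 100\right) - 416 = \left(96 + \sqrt{222}\right) - 416 = -320 + \sqrt{222}$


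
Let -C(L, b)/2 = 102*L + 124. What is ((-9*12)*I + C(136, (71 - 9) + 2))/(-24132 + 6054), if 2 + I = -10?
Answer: 13348/9039 ≈ 1.4767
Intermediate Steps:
I = -12 (I = -2 - 10 = -12)
C(L, b) = -248 - 204*L (C(L, b) = -2*(102*L + 124) = -2*(124 + 102*L) = -248 - 204*L)
((-9*12)*I + C(136, (71 - 9) + 2))/(-24132 + 6054) = (-9*12*(-12) + (-248 - 204*136))/(-24132 + 6054) = (-108*(-12) + (-248 - 27744))/(-18078) = (1296 - 27992)*(-1/18078) = -26696*(-1/18078) = 13348/9039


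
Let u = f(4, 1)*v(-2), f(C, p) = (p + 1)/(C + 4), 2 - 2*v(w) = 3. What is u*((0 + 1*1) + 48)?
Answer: -49/8 ≈ -6.1250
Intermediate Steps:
v(w) = -½ (v(w) = 1 - ½*3 = 1 - 3/2 = -½)
f(C, p) = (1 + p)/(4 + C)
u = -⅛ (u = ((1 + 1)/(4 + 4))*(-½) = (2/8)*(-½) = ((⅛)*2)*(-½) = (¼)*(-½) = -⅛ ≈ -0.12500)
u*((0 + 1*1) + 48) = -((0 + 1*1) + 48)/8 = -((0 + 1) + 48)/8 = -(1 + 48)/8 = -⅛*49 = -49/8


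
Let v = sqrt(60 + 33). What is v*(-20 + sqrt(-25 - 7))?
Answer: 4*sqrt(93)*(-5 + I*sqrt(2)) ≈ -192.87 + 54.553*I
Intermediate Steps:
v = sqrt(93) ≈ 9.6436
v*(-20 + sqrt(-25 - 7)) = sqrt(93)*(-20 + sqrt(-25 - 7)) = sqrt(93)*(-20 + sqrt(-32)) = sqrt(93)*(-20 + 4*I*sqrt(2))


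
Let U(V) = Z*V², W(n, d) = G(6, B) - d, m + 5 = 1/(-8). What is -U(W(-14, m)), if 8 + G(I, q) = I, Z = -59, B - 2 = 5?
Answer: 36875/64 ≈ 576.17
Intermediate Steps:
B = 7 (B = 2 + 5 = 7)
m = -41/8 (m = -5 + 1/(-8) = -5 - ⅛ = -41/8 ≈ -5.1250)
G(I, q) = -8 + I
W(n, d) = -2 - d (W(n, d) = (-8 + 6) - d = -2 - d)
U(V) = -59*V²
-U(W(-14, m)) = -(-59)*(-2 - 1*(-41/8))² = -(-59)*(-2 + 41/8)² = -(-59)*(25/8)² = -(-59)*625/64 = -1*(-36875/64) = 36875/64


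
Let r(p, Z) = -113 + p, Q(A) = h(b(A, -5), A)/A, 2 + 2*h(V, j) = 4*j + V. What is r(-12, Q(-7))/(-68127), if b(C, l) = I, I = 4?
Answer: 125/68127 ≈ 0.0018348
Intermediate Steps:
b(C, l) = 4
h(V, j) = -1 + V/2 + 2*j (h(V, j) = -1 + (4*j + V)/2 = -1 + (V + 4*j)/2 = -1 + (V/2 + 2*j) = -1 + V/2 + 2*j)
Q(A) = (1 + 2*A)/A (Q(A) = (-1 + (1/2)*4 + 2*A)/A = (-1 + 2 + 2*A)/A = (1 + 2*A)/A)
r(-12, Q(-7))/(-68127) = (-113 - 12)/(-68127) = -125*(-1/68127) = 125/68127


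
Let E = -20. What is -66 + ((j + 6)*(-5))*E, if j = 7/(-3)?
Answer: 902/3 ≈ 300.67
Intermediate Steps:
j = -7/3 (j = 7*(-⅓) = -7/3 ≈ -2.3333)
-66 + ((j + 6)*(-5))*E = -66 + ((-7/3 + 6)*(-5))*(-20) = -66 + ((11/3)*(-5))*(-20) = -66 - 55/3*(-20) = -66 + 1100/3 = 902/3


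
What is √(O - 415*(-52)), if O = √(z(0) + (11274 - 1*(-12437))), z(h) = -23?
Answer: √(21580 + 6*√658) ≈ 147.42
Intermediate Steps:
O = 6*√658 (O = √(-23 + (11274 - 1*(-12437))) = √(-23 + (11274 + 12437)) = √(-23 + 23711) = √23688 = 6*√658 ≈ 153.91)
√(O - 415*(-52)) = √(6*√658 - 415*(-52)) = √(6*√658 + 21580) = √(21580 + 6*√658)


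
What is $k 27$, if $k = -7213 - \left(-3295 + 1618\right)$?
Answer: $-149472$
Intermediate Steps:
$k = -5536$ ($k = -7213 - -1677 = -7213 + 1677 = -5536$)
$k 27 = \left(-5536\right) 27 = -149472$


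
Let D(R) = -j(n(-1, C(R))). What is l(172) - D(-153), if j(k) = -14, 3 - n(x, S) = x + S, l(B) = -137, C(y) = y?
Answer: -151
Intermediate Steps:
n(x, S) = 3 - S - x (n(x, S) = 3 - (x + S) = 3 - (S + x) = 3 + (-S - x) = 3 - S - x)
D(R) = 14 (D(R) = -1*(-14) = 14)
l(172) - D(-153) = -137 - 1*14 = -137 - 14 = -151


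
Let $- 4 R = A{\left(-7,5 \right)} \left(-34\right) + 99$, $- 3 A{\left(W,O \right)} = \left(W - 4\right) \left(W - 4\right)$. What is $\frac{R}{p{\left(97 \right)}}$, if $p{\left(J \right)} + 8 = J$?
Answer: $- \frac{4411}{1068} \approx -4.1301$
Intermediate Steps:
$A{\left(W,O \right)} = - \frac{\left(-4 + W\right)^{2}}{3}$ ($A{\left(W,O \right)} = - \frac{\left(W - 4\right) \left(W - 4\right)}{3} = - \frac{\left(-4 + W\right) \left(-4 + W\right)}{3} = - \frac{\left(-4 + W\right)^{2}}{3}$)
$p{\left(J \right)} = -8 + J$
$R = - \frac{4411}{12}$ ($R = - \frac{- \frac{\left(-4 - 7\right)^{2}}{3} \left(-34\right) + 99}{4} = - \frac{- \frac{\left(-11\right)^{2}}{3} \left(-34\right) + 99}{4} = - \frac{\left(- \frac{1}{3}\right) 121 \left(-34\right) + 99}{4} = - \frac{\left(- \frac{121}{3}\right) \left(-34\right) + 99}{4} = - \frac{\frac{4114}{3} + 99}{4} = \left(- \frac{1}{4}\right) \frac{4411}{3} = - \frac{4411}{12} \approx -367.58$)
$\frac{R}{p{\left(97 \right)}} = - \frac{4411}{12 \left(-8 + 97\right)} = - \frac{4411}{12 \cdot 89} = \left(- \frac{4411}{12}\right) \frac{1}{89} = - \frac{4411}{1068}$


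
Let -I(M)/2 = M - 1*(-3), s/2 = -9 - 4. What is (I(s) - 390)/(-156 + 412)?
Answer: -43/32 ≈ -1.3438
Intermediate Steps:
s = -26 (s = 2*(-9 - 4) = 2*(-13) = -26)
I(M) = -6 - 2*M (I(M) = -2*(M - 1*(-3)) = -2*(M + 3) = -2*(3 + M) = -6 - 2*M)
(I(s) - 390)/(-156 + 412) = ((-6 - 2*(-26)) - 390)/(-156 + 412) = ((-6 + 52) - 390)/256 = (46 - 390)*(1/256) = -344*1/256 = -43/32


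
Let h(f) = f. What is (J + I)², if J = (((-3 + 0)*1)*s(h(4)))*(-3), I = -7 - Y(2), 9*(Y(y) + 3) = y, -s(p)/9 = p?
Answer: 8726116/81 ≈ 1.0773e+5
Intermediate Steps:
s(p) = -9*p
Y(y) = -3 + y/9
I = -38/9 (I = -7 - (-3 + (⅑)*2) = -7 - (-3 + 2/9) = -7 - 1*(-25/9) = -7 + 25/9 = -38/9 ≈ -4.2222)
J = -324 (J = (((-3 + 0)*1)*(-9*4))*(-3) = (-3*1*(-36))*(-3) = -3*(-36)*(-3) = 108*(-3) = -324)
(J + I)² = (-324 - 38/9)² = (-2954/9)² = 8726116/81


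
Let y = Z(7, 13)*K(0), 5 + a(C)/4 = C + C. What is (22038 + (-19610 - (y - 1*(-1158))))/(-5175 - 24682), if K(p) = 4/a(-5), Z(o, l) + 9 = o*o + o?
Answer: -19097/447855 ≈ -0.042641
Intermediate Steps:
a(C) = -20 + 8*C (a(C) = -20 + 4*(C + C) = -20 + 4*(2*C) = -20 + 8*C)
Z(o, l) = -9 + o + o² (Z(o, l) = -9 + (o*o + o) = -9 + (o² + o) = -9 + (o + o²) = -9 + o + o²)
K(p) = -1/15 (K(p) = 4/(-20 + 8*(-5)) = 4/(-20 - 40) = 4/(-60) = 4*(-1/60) = -1/15)
y = -47/15 (y = (-9 + 7 + 7²)*(-1/15) = (-9 + 7 + 49)*(-1/15) = 47*(-1/15) = -47/15 ≈ -3.1333)
(22038 + (-19610 - (y - 1*(-1158))))/(-5175 - 24682) = (22038 + (-19610 - (-47/15 - 1*(-1158))))/(-5175 - 24682) = (22038 + (-19610 - (-47/15 + 1158)))/(-29857) = (22038 + (-19610 - 1*17323/15))*(-1/29857) = (22038 + (-19610 - 17323/15))*(-1/29857) = (22038 - 311473/15)*(-1/29857) = (19097/15)*(-1/29857) = -19097/447855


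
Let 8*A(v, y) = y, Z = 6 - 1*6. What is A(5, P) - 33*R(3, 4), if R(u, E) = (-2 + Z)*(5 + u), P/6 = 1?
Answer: 2115/4 ≈ 528.75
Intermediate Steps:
P = 6 (P = 6*1 = 6)
Z = 0 (Z = 6 - 6 = 0)
A(v, y) = y/8
R(u, E) = -10 - 2*u (R(u, E) = (-2 + 0)*(5 + u) = -2*(5 + u) = -10 - 2*u)
A(5, P) - 33*R(3, 4) = (⅛)*6 - 33*(-10 - 2*3) = ¾ - 33*(-10 - 6) = ¾ - 33*(-16) = ¾ + 528 = 2115/4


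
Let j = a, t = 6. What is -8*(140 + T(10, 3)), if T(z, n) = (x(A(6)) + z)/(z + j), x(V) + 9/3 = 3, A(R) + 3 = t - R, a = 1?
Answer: -12400/11 ≈ -1127.3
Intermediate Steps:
j = 1
A(R) = 3 - R (A(R) = -3 + (6 - R) = 3 - R)
x(V) = 0 (x(V) = -3 + 3 = 0)
T(z, n) = z/(1 + z) (T(z, n) = (0 + z)/(z + 1) = z/(1 + z))
-8*(140 + T(10, 3)) = -8*(140 + 10/(1 + 10)) = -8*(140 + 10/11) = -8*1550/11 = -12400/11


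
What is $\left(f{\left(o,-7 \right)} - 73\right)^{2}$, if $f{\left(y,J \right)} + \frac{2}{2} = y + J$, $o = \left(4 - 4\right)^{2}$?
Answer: $6561$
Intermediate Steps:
$o = 0$ ($o = 0^{2} = 0$)
$f{\left(y,J \right)} = -1 + J + y$ ($f{\left(y,J \right)} = -1 + \left(y + J\right) = -1 + \left(J + y\right) = -1 + J + y$)
$\left(f{\left(o,-7 \right)} - 73\right)^{2} = \left(\left(-1 - 7 + 0\right) - 73\right)^{2} = \left(-8 - 73\right)^{2} = \left(-81\right)^{2} = 6561$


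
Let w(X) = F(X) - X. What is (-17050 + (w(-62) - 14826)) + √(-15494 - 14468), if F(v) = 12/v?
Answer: -986240/31 + I*√29962 ≈ -31814.0 + 173.1*I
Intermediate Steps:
w(X) = -X + 12/X (w(X) = 12/X - X = -X + 12/X)
(-17050 + (w(-62) - 14826)) + √(-15494 - 14468) = (-17050 + ((-1*(-62) + 12/(-62)) - 14826)) + √(-15494 - 14468) = (-17050 + ((62 + 12*(-1/62)) - 14826)) + √(-29962) = (-17050 + ((62 - 6/31) - 14826)) + I*√29962 = (-17050 + (1916/31 - 14826)) + I*√29962 = (-17050 - 457690/31) + I*√29962 = -986240/31 + I*√29962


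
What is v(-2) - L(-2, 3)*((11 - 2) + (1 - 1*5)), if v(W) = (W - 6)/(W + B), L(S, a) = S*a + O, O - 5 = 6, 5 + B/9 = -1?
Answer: -174/7 ≈ -24.857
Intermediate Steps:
B = -54 (B = -45 + 9*(-1) = -45 - 9 = -54)
O = 11 (O = 5 + 6 = 11)
L(S, a) = 11 + S*a (L(S, a) = S*a + 11 = 11 + S*a)
v(W) = (-6 + W)/(-54 + W) (v(W) = (W - 6)/(W - 54) = (-6 + W)/(-54 + W))
v(-2) - L(-2, 3)*((11 - 2) + (1 - 1*5)) = (-6 - 2)/(-54 - 2) - (11 - 2*3)*((11 - 2) + (1 - 1*5)) = -8/(-56) - (11 - 6)*(9 + (1 - 5)) = -1/56*(-8) - 5*(9 - 4) = 1/7 - 5*5 = 1/7 - 1*25 = 1/7 - 25 = -174/7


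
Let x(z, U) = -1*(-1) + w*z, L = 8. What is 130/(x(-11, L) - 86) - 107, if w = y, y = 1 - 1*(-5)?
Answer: -16287/151 ≈ -107.86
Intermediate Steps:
y = 6 (y = 1 + 5 = 6)
w = 6
x(z, U) = 1 + 6*z (x(z, U) = -1*(-1) + 6*z = 1 + 6*z)
130/(x(-11, L) - 86) - 107 = 130/((1 + 6*(-11)) - 86) - 107 = 130/((1 - 66) - 86) - 107 = 130/(-65 - 86) - 107 = 130/(-151) - 107 = 130*(-1/151) - 107 = -130/151 - 107 = -16287/151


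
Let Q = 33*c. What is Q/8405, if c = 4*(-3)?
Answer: -396/8405 ≈ -0.047115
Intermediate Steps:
c = -12
Q = -396 (Q = 33*(-12) = -396)
Q/8405 = -396/8405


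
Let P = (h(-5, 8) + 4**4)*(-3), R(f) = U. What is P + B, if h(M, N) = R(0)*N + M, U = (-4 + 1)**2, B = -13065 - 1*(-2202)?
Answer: -11832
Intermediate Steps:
B = -10863 (B = -13065 + 2202 = -10863)
U = 9 (U = (-3)**2 = 9)
R(f) = 9
h(M, N) = M + 9*N (h(M, N) = 9*N + M = M + 9*N)
P = -969 (P = ((-5 + 9*8) + 4**4)*(-3) = ((-5 + 72) + 256)*(-3) = (67 + 256)*(-3) = 323*(-3) = -969)
P + B = -969 - 10863 = -11832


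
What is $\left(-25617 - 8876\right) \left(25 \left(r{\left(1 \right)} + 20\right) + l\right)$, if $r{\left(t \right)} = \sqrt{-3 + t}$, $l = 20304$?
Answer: $-717592372 - 862325 i \sqrt{2} \approx -7.1759 \cdot 10^{8} - 1.2195 \cdot 10^{6} i$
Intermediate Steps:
$\left(-25617 - 8876\right) \left(25 \left(r{\left(1 \right)} + 20\right) + l\right) = \left(-25617 - 8876\right) \left(25 \left(\sqrt{-3 + 1} + 20\right) + 20304\right) = - 34493 \left(25 \left(\sqrt{-2} + 20\right) + 20304\right) = - 34493 \left(25 \left(i \sqrt{2} + 20\right) + 20304\right) = - 34493 \left(25 \left(20 + i \sqrt{2}\right) + 20304\right) = - 34493 \left(\left(500 + 25 i \sqrt{2}\right) + 20304\right) = - 34493 \left(20804 + 25 i \sqrt{2}\right) = -717592372 - 862325 i \sqrt{2}$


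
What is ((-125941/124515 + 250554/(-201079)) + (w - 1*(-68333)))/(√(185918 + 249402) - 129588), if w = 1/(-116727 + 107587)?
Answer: -33772581736802646599569/64047421673747102976360 - 3127380473821895231*√108830/384284530042482617858160 ≈ -0.52999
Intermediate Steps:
w = -1/9140 (w = 1/(-9140) = -1/9140 ≈ -0.00010941)
((-125941/124515 + 250554/(-201079)) + (w - 1*(-68333)))/(√(185918 + 249402) - 129588) = ((-125941/124515 + 250554/(-201079)) + (-1/9140 - 1*(-68333)))/(√(185918 + 249402) - 129588) = ((-125941*1/124515 + 250554*(-1/201079)) + (-1/9140 + 68333))/(√435320 - 129588) = ((-125941/124515 - 250554/201079) + 624563619/9140)/(2*√108830 - 129588) = (-56521821649/25037351685 + 624563619/9140)/(-129588 + 2*√108830) = 3127380473821895231/(45768278880180*(-129588 + 2*√108830))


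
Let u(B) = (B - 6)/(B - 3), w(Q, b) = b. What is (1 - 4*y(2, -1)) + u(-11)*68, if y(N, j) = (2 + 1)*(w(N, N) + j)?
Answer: 501/7 ≈ 71.571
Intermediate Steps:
u(B) = (-6 + B)/(-3 + B)
y(N, j) = 3*N + 3*j (y(N, j) = (2 + 1)*(N + j) = 3*(N + j) = 3*N + 3*j)
(1 - 4*y(2, -1)) + u(-11)*68 = (1 - 4*(3*2 + 3*(-1))) + ((-6 - 11)/(-3 - 11))*68 = (1 - 4*(6 - 3)) + (-17/(-14))*68 = (1 - 4*3) - 1/14*(-17)*68 = (1 - 12) + (17/14)*68 = -11 + 578/7 = 501/7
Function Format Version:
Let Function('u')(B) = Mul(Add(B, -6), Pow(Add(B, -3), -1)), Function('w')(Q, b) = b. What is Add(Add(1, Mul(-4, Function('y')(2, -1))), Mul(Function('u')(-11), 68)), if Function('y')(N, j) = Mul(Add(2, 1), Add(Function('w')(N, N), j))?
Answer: Rational(501, 7) ≈ 71.571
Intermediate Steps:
Function('u')(B) = Mul(Pow(Add(-3, B), -1), Add(-6, B)) (Function('u')(B) = Mul(Add(-6, B), Pow(Add(-3, B), -1)) = Mul(Pow(Add(-3, B), -1), Add(-6, B)))
Function('y')(N, j) = Add(Mul(3, N), Mul(3, j)) (Function('y')(N, j) = Mul(Add(2, 1), Add(N, j)) = Mul(3, Add(N, j)) = Add(Mul(3, N), Mul(3, j)))
Add(Add(1, Mul(-4, Function('y')(2, -1))), Mul(Function('u')(-11), 68)) = Add(Add(1, Mul(-4, Add(Mul(3, 2), Mul(3, -1)))), Mul(Mul(Pow(Add(-3, -11), -1), Add(-6, -11)), 68)) = Add(Add(1, Mul(-4, Add(6, -3))), Mul(Mul(Pow(-14, -1), -17), 68)) = Add(Add(1, Mul(-4, 3)), Mul(Mul(Rational(-1, 14), -17), 68)) = Add(Add(1, -12), Mul(Rational(17, 14), 68)) = Add(-11, Rational(578, 7)) = Rational(501, 7)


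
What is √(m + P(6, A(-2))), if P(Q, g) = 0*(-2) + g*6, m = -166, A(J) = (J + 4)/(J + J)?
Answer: 13*I ≈ 13.0*I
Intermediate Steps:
A(J) = (4 + J)/(2*J) (A(J) = (4 + J)/((2*J)) = (4 + J)*(1/(2*J)) = (4 + J)/(2*J))
P(Q, g) = 6*g (P(Q, g) = 0 + 6*g = 6*g)
√(m + P(6, A(-2))) = √(-166 + 6*((½)*(4 - 2)/(-2))) = √(-166 + 6*((½)*(-½)*2)) = √(-166 + 6*(-½)) = √(-166 - 3) = √(-169) = 13*I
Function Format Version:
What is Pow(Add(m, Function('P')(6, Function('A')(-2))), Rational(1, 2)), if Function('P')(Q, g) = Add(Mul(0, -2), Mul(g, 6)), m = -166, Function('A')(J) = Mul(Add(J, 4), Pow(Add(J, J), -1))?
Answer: Mul(13, I) ≈ Mul(13.000, I)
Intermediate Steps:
Function('A')(J) = Mul(Rational(1, 2), Pow(J, -1), Add(4, J)) (Function('A')(J) = Mul(Add(4, J), Pow(Mul(2, J), -1)) = Mul(Add(4, J), Mul(Rational(1, 2), Pow(J, -1))) = Mul(Rational(1, 2), Pow(J, -1), Add(4, J)))
Function('P')(Q, g) = Mul(6, g) (Function('P')(Q, g) = Add(0, Mul(6, g)) = Mul(6, g))
Pow(Add(m, Function('P')(6, Function('A')(-2))), Rational(1, 2)) = Pow(Add(-166, Mul(6, Mul(Rational(1, 2), Pow(-2, -1), Add(4, -2)))), Rational(1, 2)) = Pow(Add(-166, Mul(6, Mul(Rational(1, 2), Rational(-1, 2), 2))), Rational(1, 2)) = Pow(Add(-166, Mul(6, Rational(-1, 2))), Rational(1, 2)) = Pow(Add(-166, -3), Rational(1, 2)) = Pow(-169, Rational(1, 2)) = Mul(13, I)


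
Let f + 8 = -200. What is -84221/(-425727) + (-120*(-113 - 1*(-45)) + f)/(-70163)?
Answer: 2523816919/29870283501 ≈ 0.084493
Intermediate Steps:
f = -208 (f = -8 - 200 = -208)
-84221/(-425727) + (-120*(-113 - 1*(-45)) + f)/(-70163) = -84221/(-425727) + (-120*(-113 - 1*(-45)) - 208)/(-70163) = -84221*(-1/425727) + (-120*(-113 + 45) - 208)*(-1/70163) = 84221/425727 + (-120*(-68) - 208)*(-1/70163) = 84221/425727 + (8160 - 208)*(-1/70163) = 84221/425727 + 7952*(-1/70163) = 84221/425727 - 7952/70163 = 2523816919/29870283501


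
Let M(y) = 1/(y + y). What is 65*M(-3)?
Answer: -65/6 ≈ -10.833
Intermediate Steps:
M(y) = 1/(2*y)
65*M(-3) = 65*((½)/(-3)) = 65*((½)*(-⅓)) = 65*(-⅙) = -65/6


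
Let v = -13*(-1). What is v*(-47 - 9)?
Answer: -728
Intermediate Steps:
v = 13
v*(-47 - 9) = 13*(-47 - 9) = 13*(-56) = -728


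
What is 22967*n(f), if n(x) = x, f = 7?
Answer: 160769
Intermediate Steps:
22967*n(f) = 22967*7 = 160769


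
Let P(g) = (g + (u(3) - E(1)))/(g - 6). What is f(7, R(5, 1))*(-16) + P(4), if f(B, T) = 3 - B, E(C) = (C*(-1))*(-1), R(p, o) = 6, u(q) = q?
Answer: 61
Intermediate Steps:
E(C) = C (E(C) = -C*(-1) = C)
P(g) = (2 + g)/(-6 + g) (P(g) = (g + (3 - 1*1))/(g - 6) = (g + (3 - 1))/(-6 + g) = (g + 2)/(-6 + g) = (2 + g)/(-6 + g))
f(7, R(5, 1))*(-16) + P(4) = (3 - 1*7)*(-16) + (2 + 4)/(-6 + 4) = (3 - 7)*(-16) + 6/(-2) = -4*(-16) - ½*6 = 64 - 3 = 61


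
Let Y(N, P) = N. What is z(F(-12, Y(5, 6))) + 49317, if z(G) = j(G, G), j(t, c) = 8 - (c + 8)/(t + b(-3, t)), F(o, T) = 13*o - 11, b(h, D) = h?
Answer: 8385091/170 ≈ 49324.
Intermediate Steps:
F(o, T) = -11 + 13*o
j(t, c) = 8 - (8 + c)/(-3 + t) (j(t, c) = 8 - (c + 8)/(t - 3) = 8 - (8 + c)/(-3 + t))
z(G) = (-32 + 7*G)/(-3 + G) (z(G) = (-32 - G + 8*G)/(-3 + G) = (-32 + 7*G)/(-3 + G))
z(F(-12, Y(5, 6))) + 49317 = (-32 + 7*(-11 + 13*(-12)))/(-3 + (-11 + 13*(-12))) + 49317 = (-32 + 7*(-11 - 156))/(-3 + (-11 - 156)) + 49317 = (-32 + 7*(-167))/(-3 - 167) + 49317 = (-32 - 1169)/(-170) + 49317 = -1/170*(-1201) + 49317 = 1201/170 + 49317 = 8385091/170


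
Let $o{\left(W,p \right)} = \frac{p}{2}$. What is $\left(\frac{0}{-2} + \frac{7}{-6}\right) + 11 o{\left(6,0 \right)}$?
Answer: $- \frac{7}{6} \approx -1.1667$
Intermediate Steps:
$o{\left(W,p \right)} = \frac{p}{2}$ ($o{\left(W,p \right)} = p \frac{1}{2} = \frac{p}{2}$)
$\left(\frac{0}{-2} + \frac{7}{-6}\right) + 11 o{\left(6,0 \right)} = \left(\frac{0}{-2} + \frac{7}{-6}\right) + 11 \cdot \frac{1}{2} \cdot 0 = \left(0 \left(- \frac{1}{2}\right) + 7 \left(- \frac{1}{6}\right)\right) + 11 \cdot 0 = \left(0 - \frac{7}{6}\right) + 0 = - \frac{7}{6} + 0 = - \frac{7}{6}$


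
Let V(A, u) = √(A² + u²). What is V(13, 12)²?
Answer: 313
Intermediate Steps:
V(13, 12)² = (√(13² + 12²))² = (√(169 + 144))² = (√313)² = 313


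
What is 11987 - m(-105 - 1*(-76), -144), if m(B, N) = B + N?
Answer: 12160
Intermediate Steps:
11987 - m(-105 - 1*(-76), -144) = 11987 - ((-105 - 1*(-76)) - 144) = 11987 - ((-105 + 76) - 144) = 11987 - (-29 - 144) = 11987 - 1*(-173) = 11987 + 173 = 12160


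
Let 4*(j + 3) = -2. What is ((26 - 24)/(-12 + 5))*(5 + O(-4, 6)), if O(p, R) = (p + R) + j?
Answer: -1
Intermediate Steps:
j = -7/2 (j = -3 + (¼)*(-2) = -3 - ½ = -7/2 ≈ -3.5000)
O(p, R) = -7/2 + R + p (O(p, R) = (p + R) - 7/2 = (R + p) - 7/2 = -7/2 + R + p)
((26 - 24)/(-12 + 5))*(5 + O(-4, 6)) = ((26 - 24)/(-12 + 5))*(5 + (-7/2 + 6 - 4)) = (2/(-7))*(5 - 3/2) = (2*(-⅐))*(7/2) = -2/7*7/2 = -1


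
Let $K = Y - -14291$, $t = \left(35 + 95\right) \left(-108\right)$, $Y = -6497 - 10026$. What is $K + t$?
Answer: $-16272$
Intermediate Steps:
$Y = -16523$ ($Y = -6497 - 10026 = -16523$)
$t = -14040$ ($t = 130 \left(-108\right) = -14040$)
$K = -2232$ ($K = -16523 - -14291 = -16523 + 14291 = -2232$)
$K + t = -2232 - 14040 = -16272$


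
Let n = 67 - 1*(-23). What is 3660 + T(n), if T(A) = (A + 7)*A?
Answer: 12390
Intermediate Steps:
n = 90 (n = 67 + 23 = 90)
T(A) = A*(7 + A) (T(A) = (7 + A)*A = A*(7 + A))
3660 + T(n) = 3660 + 90*(7 + 90) = 3660 + 90*97 = 3660 + 8730 = 12390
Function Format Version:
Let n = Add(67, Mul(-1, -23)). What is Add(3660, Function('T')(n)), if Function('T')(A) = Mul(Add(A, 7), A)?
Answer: 12390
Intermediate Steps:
n = 90 (n = Add(67, 23) = 90)
Function('T')(A) = Mul(A, Add(7, A)) (Function('T')(A) = Mul(Add(7, A), A) = Mul(A, Add(7, A)))
Add(3660, Function('T')(n)) = Add(3660, Mul(90, Add(7, 90))) = Add(3660, Mul(90, 97)) = Add(3660, 8730) = 12390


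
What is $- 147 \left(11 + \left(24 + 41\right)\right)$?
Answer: $-11172$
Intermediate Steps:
$- 147 \left(11 + \left(24 + 41\right)\right) = - 147 \left(11 + 65\right) = \left(-147\right) 76 = -11172$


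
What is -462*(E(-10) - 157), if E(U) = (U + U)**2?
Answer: -112266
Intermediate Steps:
E(U) = 4*U**2 (E(U) = (2*U)**2 = 4*U**2)
-462*(E(-10) - 157) = -462*(4*(-10)**2 - 157) = -462*(4*100 - 157) = -462*(400 - 157) = -462*243 = -112266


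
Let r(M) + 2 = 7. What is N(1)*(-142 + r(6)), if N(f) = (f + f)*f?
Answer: -274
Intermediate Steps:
N(f) = 2*f**2 (N(f) = (2*f)*f = 2*f**2)
r(M) = 5 (r(M) = -2 + 7 = 5)
N(1)*(-142 + r(6)) = (2*1**2)*(-142 + 5) = (2*1)*(-137) = 2*(-137) = -274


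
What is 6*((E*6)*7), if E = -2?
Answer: -504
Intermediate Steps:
6*((E*6)*7) = 6*(-2*6*7) = 6*(-12*7) = 6*(-84) = -504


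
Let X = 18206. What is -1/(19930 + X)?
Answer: -1/38136 ≈ -2.6222e-5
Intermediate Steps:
-1/(19930 + X) = -1/(19930 + 18206) = -1/38136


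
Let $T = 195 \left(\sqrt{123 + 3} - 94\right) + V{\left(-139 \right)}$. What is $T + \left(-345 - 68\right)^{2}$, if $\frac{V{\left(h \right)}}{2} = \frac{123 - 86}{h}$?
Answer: $\frac{21161147}{139} + 585 \sqrt{14} \approx 1.5443 \cdot 10^{5}$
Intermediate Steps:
$V{\left(h \right)} = \frac{74}{h}$ ($V{\left(h \right)} = 2 \frac{123 - 86}{h} = 2 \frac{37}{h} = \frac{74}{h}$)
$T = - \frac{2547944}{139} + 585 \sqrt{14}$ ($T = 195 \left(\sqrt{123 + 3} - 94\right) + \frac{74}{-139} = 195 \left(\sqrt{126} + \left(-117 + 23\right)\right) + 74 \left(- \frac{1}{139}\right) = 195 \left(3 \sqrt{14} - 94\right) - \frac{74}{139} = 195 \left(-94 + 3 \sqrt{14}\right) - \frac{74}{139} = \left(-18330 + 585 \sqrt{14}\right) - \frac{74}{139} = - \frac{2547944}{139} + 585 \sqrt{14} \approx -16142.0$)
$T + \left(-345 - 68\right)^{2} = \left(- \frac{2547944}{139} + 585 \sqrt{14}\right) + \left(-345 - 68\right)^{2} = \left(- \frac{2547944}{139} + 585 \sqrt{14}\right) + \left(-413\right)^{2} = \left(- \frac{2547944}{139} + 585 \sqrt{14}\right) + 170569 = \frac{21161147}{139} + 585 \sqrt{14}$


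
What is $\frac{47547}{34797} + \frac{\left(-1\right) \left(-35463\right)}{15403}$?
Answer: $\frac{655457484}{178659397} \approx 3.6688$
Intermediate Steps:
$\frac{47547}{34797} + \frac{\left(-1\right) \left(-35463\right)}{15403} = 47547 \cdot \frac{1}{34797} + 35463 \cdot \frac{1}{15403} = \frac{15849}{11599} + \frac{35463}{15403} = \frac{655457484}{178659397}$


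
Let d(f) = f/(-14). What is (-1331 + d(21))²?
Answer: 7102225/4 ≈ 1.7756e+6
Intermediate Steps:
d(f) = -f/14 (d(f) = f*(-1/14) = -f/14)
(-1331 + d(21))² = (-1331 - 1/14*21)² = (-1331 - 3/2)² = (-2665/2)² = 7102225/4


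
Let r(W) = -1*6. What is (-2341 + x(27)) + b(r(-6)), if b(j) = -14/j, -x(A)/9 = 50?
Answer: -8366/3 ≈ -2788.7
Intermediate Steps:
r(W) = -6
x(A) = -450 (x(A) = -9*50 = -450)
(-2341 + x(27)) + b(r(-6)) = (-2341 - 450) - 14/(-6) = -2791 - 14*(-⅙) = -2791 + 7/3 = -8366/3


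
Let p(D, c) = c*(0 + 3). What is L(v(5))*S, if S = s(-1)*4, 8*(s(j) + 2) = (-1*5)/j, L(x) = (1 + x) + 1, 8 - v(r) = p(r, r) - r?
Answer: 0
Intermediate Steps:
p(D, c) = 3*c (p(D, c) = c*3 = 3*c)
v(r) = 8 - 2*r (v(r) = 8 - (3*r - r) = 8 - 2*r)
L(x) = 2 + x
s(j) = -2 - 5/(8*j) (s(j) = -2 + ((-1*5)/j)/8 = -2 + (-5/j)/8 = -2 - 5/(8*j))
S = -11/2 (S = (-2 - 5/8/(-1))*4 = (-2 - 5/8*(-1))*4 = (-2 + 5/8)*4 = -11/8*4 = -11/2 ≈ -5.5000)
L(v(5))*S = (2 + (8 - 2*5))*(-11/2) = (2 + (8 - 10))*(-11/2) = (2 - 2)*(-11/2) = 0*(-11/2) = 0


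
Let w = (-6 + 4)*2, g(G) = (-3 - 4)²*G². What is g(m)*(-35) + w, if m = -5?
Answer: -42879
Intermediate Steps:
g(G) = 49*G² (g(G) = (-7)²*G² = 49*G²)
w = -4 (w = -2*2 = -4)
g(m)*(-35) + w = (49*(-5)²)*(-35) - 4 = (49*25)*(-35) - 4 = 1225*(-35) - 4 = -42875 - 4 = -42879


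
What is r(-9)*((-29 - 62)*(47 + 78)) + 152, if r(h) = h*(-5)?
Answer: -511723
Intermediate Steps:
r(h) = -5*h
r(-9)*((-29 - 62)*(47 + 78)) + 152 = (-5*(-9))*((-29 - 62)*(47 + 78)) + 152 = 45*(-91*125) + 152 = 45*(-11375) + 152 = -511875 + 152 = -511723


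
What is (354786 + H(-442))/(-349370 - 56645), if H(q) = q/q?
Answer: -354787/406015 ≈ -0.87383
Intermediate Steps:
H(q) = 1
(354786 + H(-442))/(-349370 - 56645) = (354786 + 1)/(-349370 - 56645) = 354787/(-406015) = 354787*(-1/406015) = -354787/406015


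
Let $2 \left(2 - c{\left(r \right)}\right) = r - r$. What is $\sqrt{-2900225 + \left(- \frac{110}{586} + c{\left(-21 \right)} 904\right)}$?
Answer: $\frac{2 i \sqrt{62206554287}}{293} \approx 1702.5 i$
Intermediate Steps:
$c{\left(r \right)} = 2$ ($c{\left(r \right)} = 2 - \frac{r - r}{2} = 2 - 0 = 2 + 0 = 2$)
$\sqrt{-2900225 + \left(- \frac{110}{586} + c{\left(-21 \right)} 904\right)} = \sqrt{-2900225 + \left(- \frac{110}{586} + 2 \cdot 904\right)} = \sqrt{-2900225 + \left(\left(-110\right) \frac{1}{586} + 1808\right)} = \sqrt{-2900225 + \left(- \frac{55}{293} + 1808\right)} = \sqrt{-2900225 + \frac{529689}{293}} = \sqrt{- \frac{849236236}{293}} = \frac{2 i \sqrt{62206554287}}{293}$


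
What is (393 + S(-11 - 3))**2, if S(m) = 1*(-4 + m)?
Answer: 140625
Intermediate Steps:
S(m) = -4 + m
(393 + S(-11 - 3))**2 = (393 + (-4 + (-11 - 3)))**2 = (393 + (-4 - 14))**2 = (393 - 18)**2 = 375**2 = 140625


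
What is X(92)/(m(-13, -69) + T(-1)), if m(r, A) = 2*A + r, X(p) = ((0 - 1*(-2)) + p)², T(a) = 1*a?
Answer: -2209/38 ≈ -58.132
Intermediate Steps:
T(a) = a
X(p) = (2 + p)² (X(p) = ((0 + 2) + p)² = (2 + p)²)
m(r, A) = r + 2*A
X(92)/(m(-13, -69) + T(-1)) = (2 + 92)²/((-13 + 2*(-69)) - 1) = 94²/((-13 - 138) - 1) = 8836/(-151 - 1) = 8836/(-152) = 8836*(-1/152) = -2209/38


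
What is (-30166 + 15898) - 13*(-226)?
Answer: -11330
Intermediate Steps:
(-30166 + 15898) - 13*(-226) = -14268 + 2938 = -11330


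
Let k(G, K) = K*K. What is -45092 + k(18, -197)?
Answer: -6283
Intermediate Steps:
k(G, K) = K**2
-45092 + k(18, -197) = -45092 + (-197)**2 = -45092 + 38809 = -6283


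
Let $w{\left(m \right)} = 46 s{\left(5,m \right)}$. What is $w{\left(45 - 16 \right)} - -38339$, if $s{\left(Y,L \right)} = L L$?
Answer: $77025$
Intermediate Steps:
$s{\left(Y,L \right)} = L^{2}$
$w{\left(m \right)} = 46 m^{2}$
$w{\left(45 - 16 \right)} - -38339 = 46 \left(45 - 16\right)^{2} - -38339 = 46 \left(45 - 16\right)^{2} + 38339 = 46 \cdot 29^{2} + 38339 = 46 \cdot 841 + 38339 = 38686 + 38339 = 77025$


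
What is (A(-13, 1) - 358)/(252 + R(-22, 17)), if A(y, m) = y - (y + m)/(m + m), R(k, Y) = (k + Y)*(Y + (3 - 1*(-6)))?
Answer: -365/122 ≈ -2.9918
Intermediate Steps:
R(k, Y) = (9 + Y)*(Y + k) (R(k, Y) = (Y + k)*(Y + (3 + 6)) = (Y + k)*(Y + 9) = (Y + k)*(9 + Y) = (9 + Y)*(Y + k))
A(y, m) = y - (m + y)/(2*m)
(A(-13, 1) - 358)/(252 + R(-22, 17)) = ((-½ - 13 - ½*(-13)/1) - 358)/(252 + (17² + 9*17 + 9*(-22) + 17*(-22))) = ((-½ - 13 - ½*(-13)*1) - 358)/(252 + (289 + 153 - 198 - 374)) = ((-½ - 13 + 13/2) - 358)/(252 - 130) = (-7 - 358)/122 = -365*1/122 = -365/122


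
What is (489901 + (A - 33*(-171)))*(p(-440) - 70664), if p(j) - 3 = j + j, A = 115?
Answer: -35459940519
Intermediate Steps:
p(j) = 3 + 2*j (p(j) = 3 + (j + j) = 3 + 2*j)
(489901 + (A - 33*(-171)))*(p(-440) - 70664) = (489901 + (115 - 33*(-171)))*((3 + 2*(-440)) - 70664) = (489901 + (115 + 5643))*((3 - 880) - 70664) = (489901 + 5758)*(-877 - 70664) = 495659*(-71541) = -35459940519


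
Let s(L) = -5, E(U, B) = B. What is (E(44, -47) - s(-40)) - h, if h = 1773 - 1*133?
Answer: -1682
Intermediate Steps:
h = 1640 (h = 1773 - 133 = 1640)
(E(44, -47) - s(-40)) - h = (-47 - 1*(-5)) - 1*1640 = (-47 + 5) - 1640 = -42 - 1640 = -1682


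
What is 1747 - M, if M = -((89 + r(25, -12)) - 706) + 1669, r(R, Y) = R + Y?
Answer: -526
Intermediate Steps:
M = 2273 (M = -((89 + (25 - 12)) - 706) + 1669 = -((89 + 13) - 706) + 1669 = -(102 - 706) + 1669 = -1*(-604) + 1669 = 604 + 1669 = 2273)
1747 - M = 1747 - 1*2273 = 1747 - 2273 = -526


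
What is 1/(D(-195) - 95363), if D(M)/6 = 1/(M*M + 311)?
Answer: -19168/1827917981 ≈ -1.0486e-5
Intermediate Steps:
D(M) = 6/(311 + M**2) (D(M) = 6/(M*M + 311) = 6/(M**2 + 311) = 6/(311 + M**2))
1/(D(-195) - 95363) = 1/(6/(311 + (-195)**2) - 95363) = 1/(6/(311 + 38025) - 95363) = 1/(6/38336 - 95363) = 1/(6*(1/38336) - 95363) = 1/(3/19168 - 95363) = 1/(-1827917981/19168) = -19168/1827917981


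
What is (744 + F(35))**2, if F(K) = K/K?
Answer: 555025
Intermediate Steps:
F(K) = 1
(744 + F(35))**2 = (744 + 1)**2 = 745**2 = 555025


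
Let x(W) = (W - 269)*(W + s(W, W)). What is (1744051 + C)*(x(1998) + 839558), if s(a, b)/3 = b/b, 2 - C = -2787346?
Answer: 19481784812513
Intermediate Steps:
C = 2787348 (C = 2 - 1*(-2787346) = 2 + 2787346 = 2787348)
s(a, b) = 3 (s(a, b) = 3*(b/b) = 3*1 = 3)
x(W) = (-269 + W)*(3 + W) (x(W) = (W - 269)*(W + 3) = (-269 + W)*(3 + W))
(1744051 + C)*(x(1998) + 839558) = (1744051 + 2787348)*((-807 + 1998**2 - 266*1998) + 839558) = 4531399*((-807 + 3992004 - 531468) + 839558) = 4531399*(3459729 + 839558) = 4531399*4299287 = 19481784812513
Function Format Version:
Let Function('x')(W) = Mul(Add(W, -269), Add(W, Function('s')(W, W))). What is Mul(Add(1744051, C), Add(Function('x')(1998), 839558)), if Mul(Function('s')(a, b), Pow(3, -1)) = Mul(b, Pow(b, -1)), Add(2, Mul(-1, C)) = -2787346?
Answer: 19481784812513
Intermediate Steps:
C = 2787348 (C = Add(2, Mul(-1, -2787346)) = Add(2, 2787346) = 2787348)
Function('s')(a, b) = 3 (Function('s')(a, b) = Mul(3, Mul(b, Pow(b, -1))) = Mul(3, 1) = 3)
Function('x')(W) = Mul(Add(-269, W), Add(3, W)) (Function('x')(W) = Mul(Add(W, -269), Add(W, 3)) = Mul(Add(-269, W), Add(3, W)))
Mul(Add(1744051, C), Add(Function('x')(1998), 839558)) = Mul(Add(1744051, 2787348), Add(Add(-807, Pow(1998, 2), Mul(-266, 1998)), 839558)) = Mul(4531399, Add(Add(-807, 3992004, -531468), 839558)) = Mul(4531399, Add(3459729, 839558)) = Mul(4531399, 4299287) = 19481784812513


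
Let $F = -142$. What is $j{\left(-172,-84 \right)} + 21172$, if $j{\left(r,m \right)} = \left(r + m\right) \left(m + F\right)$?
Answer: $79028$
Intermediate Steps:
$j{\left(r,m \right)} = \left(-142 + m\right) \left(m + r\right)$ ($j{\left(r,m \right)} = \left(r + m\right) \left(m - 142\right) = \left(m + r\right) \left(-142 + m\right) = \left(-142 + m\right) \left(m + r\right)$)
$j{\left(-172,-84 \right)} + 21172 = \left(\left(-84\right)^{2} - -11928 - -24424 - -14448\right) + 21172 = \left(7056 + 11928 + 24424 + 14448\right) + 21172 = 57856 + 21172 = 79028$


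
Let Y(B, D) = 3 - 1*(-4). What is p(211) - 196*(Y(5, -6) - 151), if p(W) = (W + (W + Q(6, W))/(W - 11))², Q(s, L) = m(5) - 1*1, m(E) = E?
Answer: 117119689/1600 ≈ 73200.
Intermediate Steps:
Y(B, D) = 7 (Y(B, D) = 3 + 4 = 7)
Q(s, L) = 4 (Q(s, L) = 5 - 1*1 = 5 - 1 = 4)
p(W) = (W + (4 + W)/(-11 + W))² (p(W) = (W + (W + 4)/(W - 11))² = (W + (4 + W)/(-11 + W))²)
p(211) - 196*(Y(5, -6) - 151) = (4 + 211² - 10*211)²/(-11 + 211)² - 196*(7 - 151) = (4 + 44521 - 2110)²/200² - 196*(-144) = (1/40000)*42415² - 1*(-28224) = (1/40000)*1799032225 + 28224 = 71961289/1600 + 28224 = 117119689/1600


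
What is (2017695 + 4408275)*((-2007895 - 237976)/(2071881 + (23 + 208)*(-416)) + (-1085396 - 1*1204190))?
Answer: -1937957707441578638/131719 ≈ -1.4713e+13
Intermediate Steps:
(2017695 + 4408275)*((-2007895 - 237976)/(2071881 + (23 + 208)*(-416)) + (-1085396 - 1*1204190)) = 6425970*(-2245871/(2071881 + 231*(-416)) + (-1085396 - 1204190)) = 6425970*(-2245871/(2071881 - 96096) - 2289586) = 6425970*(-2245871/1975785 - 2289586) = 6425970*(-4523731920881/1975785) = -1937957707441578638/131719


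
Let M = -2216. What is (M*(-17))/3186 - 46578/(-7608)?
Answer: 36250507/2019924 ≈ 17.946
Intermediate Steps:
(M*(-17))/3186 - 46578/(-7608) = -2216*(-17)/3186 - 46578/(-7608) = 37672*(1/3186) - 46578*(-1/7608) = 18836/1593 + 7763/1268 = 36250507/2019924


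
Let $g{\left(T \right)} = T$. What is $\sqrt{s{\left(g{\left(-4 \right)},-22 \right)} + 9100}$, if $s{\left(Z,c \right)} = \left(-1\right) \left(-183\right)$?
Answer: $\sqrt{9283} \approx 96.348$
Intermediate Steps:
$s{\left(Z,c \right)} = 183$
$\sqrt{s{\left(g{\left(-4 \right)},-22 \right)} + 9100} = \sqrt{183 + 9100} = \sqrt{9283}$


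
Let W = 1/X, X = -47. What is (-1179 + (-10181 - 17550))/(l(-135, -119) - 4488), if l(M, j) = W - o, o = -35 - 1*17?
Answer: 1358770/208493 ≈ 6.5171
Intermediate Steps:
W = -1/47 (W = 1/(-47) = -1/47 ≈ -0.021277)
o = -52 (o = -35 - 17 = -52)
l(M, j) = 2443/47 (l(M, j) = -1/47 - 1*(-52) = -1/47 + 52 = 2443/47)
(-1179 + (-10181 - 17550))/(l(-135, -119) - 4488) = (-1179 + (-10181 - 17550))/(2443/47 - 4488) = (-1179 - 27731)/(-208493/47) = -28910*(-47/208493) = 1358770/208493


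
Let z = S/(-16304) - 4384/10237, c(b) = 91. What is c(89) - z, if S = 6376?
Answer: 1915627027/20863006 ≈ 91.819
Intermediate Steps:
z = -17093481/20863006 (z = 6376/(-16304) - 4384/10237 = 6376*(-1/16304) - 4384*1/10237 = -797/2038 - 4384/10237 = -17093481/20863006 ≈ -0.81932)
c(89) - z = 91 - 1*(-17093481/20863006) = 91 + 17093481/20863006 = 1915627027/20863006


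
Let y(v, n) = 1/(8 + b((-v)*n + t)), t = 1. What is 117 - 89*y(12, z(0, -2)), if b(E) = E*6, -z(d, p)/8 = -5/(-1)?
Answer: 338509/2894 ≈ 116.97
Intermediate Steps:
z(d, p) = -40 (z(d, p) = -(-40)/(-1) = -(-40)*(-1) = -8*5 = -40)
b(E) = 6*E
y(v, n) = 1/(14 - 6*n*v) (y(v, n) = 1/(8 + 6*((-v)*n + 1)) = 1/(8 + 6*(-n*v + 1)) = 1/(8 + 6*(1 - n*v)) = 1/(8 + (6 - 6*n*v)) = 1/(14 - 6*n*v))
117 - 89*y(12, z(0, -2)) = 117 - (-89)/(-14 + 6*(-40)*12) = 117 - (-89)/(-14 - 2880) = 117 - (-89)/(-2894) = 117 - (-89)*(-1)/2894 = 117 - 89*1/2894 = 117 - 89/2894 = 338509/2894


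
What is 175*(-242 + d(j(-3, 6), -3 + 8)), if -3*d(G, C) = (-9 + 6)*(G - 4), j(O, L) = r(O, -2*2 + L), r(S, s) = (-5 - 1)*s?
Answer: -45150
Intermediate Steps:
r(S, s) = -6*s
j(O, L) = 24 - 6*L (j(O, L) = -6*(-2*2 + L) = -6*(-4 + L) = 24 - 6*L)
d(G, C) = -4 + G (d(G, C) = -(-9 + 6)*(G - 4)/3 = -(-1)*(-4 + G) = -(12 - 3*G)/3 = -4 + G)
175*(-242 + d(j(-3, 6), -3 + 8)) = 175*(-242 + (-4 + (24 - 6*6))) = 175*(-242 + (-4 + (24 - 36))) = 175*(-242 + (-4 - 12)) = 175*(-242 - 16) = 175*(-258) = -45150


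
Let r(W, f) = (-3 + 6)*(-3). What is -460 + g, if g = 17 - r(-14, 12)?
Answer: -434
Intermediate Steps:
r(W, f) = -9 (r(W, f) = 3*(-3) = -9)
g = 26 (g = 17 - 1*(-9) = 17 + 9 = 26)
-460 + g = -460 + 26 = -434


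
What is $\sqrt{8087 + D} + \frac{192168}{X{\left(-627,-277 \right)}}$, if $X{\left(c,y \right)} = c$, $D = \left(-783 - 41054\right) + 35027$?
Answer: $- \frac{64056}{209} + \sqrt{1277} \approx -270.75$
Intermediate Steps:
$D = -6810$ ($D = -41837 + 35027 = -6810$)
$\sqrt{8087 + D} + \frac{192168}{X{\left(-627,-277 \right)}} = \sqrt{8087 - 6810} + \frac{192168}{-627} = \sqrt{1277} + 192168 \left(- \frac{1}{627}\right) = \sqrt{1277} - \frac{64056}{209} = - \frac{64056}{209} + \sqrt{1277}$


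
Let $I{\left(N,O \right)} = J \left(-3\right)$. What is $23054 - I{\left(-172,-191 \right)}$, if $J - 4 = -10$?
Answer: $23036$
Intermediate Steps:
$J = -6$ ($J = 4 - 10 = -6$)
$I{\left(N,O \right)} = 18$ ($I{\left(N,O \right)} = \left(-6\right) \left(-3\right) = 18$)
$23054 - I{\left(-172,-191 \right)} = 23054 - 18 = 23036$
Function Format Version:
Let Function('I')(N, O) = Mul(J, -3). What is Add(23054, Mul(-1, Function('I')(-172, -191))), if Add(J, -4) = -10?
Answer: 23036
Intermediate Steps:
J = -6 (J = Add(4, -10) = -6)
Function('I')(N, O) = 18 (Function('I')(N, O) = Mul(-6, -3) = 18)
Add(23054, Mul(-1, Function('I')(-172, -191))) = Add(23054, Mul(-1, 18)) = Add(23054, -18) = 23036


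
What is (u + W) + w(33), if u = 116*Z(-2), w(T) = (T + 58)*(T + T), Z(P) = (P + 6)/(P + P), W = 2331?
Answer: 8221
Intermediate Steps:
Z(P) = (6 + P)/(2*P) (Z(P) = (6 + P)/((2*P)) = (6 + P)*(1/(2*P)) = (6 + P)/(2*P))
w(T) = 2*T*(58 + T) (w(T) = (58 + T)*(2*T) = 2*T*(58 + T))
u = -116 (u = 116*((1/2)*(6 - 2)/(-2)) = 116*((1/2)*(-1/2)*4) = 116*(-1) = -116)
(u + W) + w(33) = (-116 + 2331) + 2*33*(58 + 33) = 2215 + 2*33*91 = 2215 + 6006 = 8221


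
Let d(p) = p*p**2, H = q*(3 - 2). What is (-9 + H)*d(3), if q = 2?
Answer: -189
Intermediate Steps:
H = 2 (H = 2*(3 - 2) = 2*1 = 2)
d(p) = p**3
(-9 + H)*d(3) = (-9 + 2)*3**3 = -7*27 = -189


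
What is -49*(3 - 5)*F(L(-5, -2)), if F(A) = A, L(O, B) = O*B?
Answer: 980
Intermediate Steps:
L(O, B) = B*O
-49*(3 - 5)*F(L(-5, -2)) = -49*(3 - 5)*(-2*(-5)) = -(-98)*10 = -49*(-20) = 980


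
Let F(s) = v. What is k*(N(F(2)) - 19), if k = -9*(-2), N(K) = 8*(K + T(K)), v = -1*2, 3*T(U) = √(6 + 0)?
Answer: -630 + 48*√6 ≈ -512.42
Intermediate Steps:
T(U) = √6/3 (T(U) = √(6 + 0)/3 = √6/3)
v = -2
F(s) = -2
N(K) = 8*K + 8*√6/3 (N(K) = 8*(K + √6/3) = 8*K + 8*√6/3)
k = 18
k*(N(F(2)) - 19) = 18*((8*(-2) + 8*√6/3) - 19) = 18*((-16 + 8*√6/3) - 19) = 18*(-35 + 8*√6/3) = -630 + 48*√6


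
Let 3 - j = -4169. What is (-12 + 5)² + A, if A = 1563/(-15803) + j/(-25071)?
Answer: 19308537548/396197013 ≈ 48.735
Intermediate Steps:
j = 4172 (j = 3 - 1*(-4169) = 3 + 4169 = 4172)
A = -105116089/396197013 (A = 1563/(-15803) + 4172/(-25071) = 1563*(-1/15803) + 4172*(-1/25071) = -1563/15803 - 4172/25071 = -105116089/396197013 ≈ -0.26531)
(-12 + 5)² + A = (-12 + 5)² - 105116089/396197013 = (-7)² - 105116089/396197013 = 49 - 105116089/396197013 = 19308537548/396197013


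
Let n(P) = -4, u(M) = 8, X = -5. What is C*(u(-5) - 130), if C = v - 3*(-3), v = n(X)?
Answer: -610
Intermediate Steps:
v = -4
C = 5 (C = -4 - 3*(-3) = -4 + 9 = 5)
C*(u(-5) - 130) = 5*(8 - 130) = 5*(-122) = -610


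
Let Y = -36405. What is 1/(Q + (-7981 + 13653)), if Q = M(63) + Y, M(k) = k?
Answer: -1/30670 ≈ -3.2605e-5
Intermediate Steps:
Q = -36342 (Q = 63 - 36405 = -36342)
1/(Q + (-7981 + 13653)) = 1/(-36342 + (-7981 + 13653)) = 1/(-36342 + 5672) = 1/(-30670) = -1/30670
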